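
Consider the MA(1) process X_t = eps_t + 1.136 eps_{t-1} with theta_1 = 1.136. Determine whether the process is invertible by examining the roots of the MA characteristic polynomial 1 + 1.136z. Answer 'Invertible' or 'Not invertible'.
\text{Not invertible}

The MA(q) characteristic polynomial is P(z) = 1 + 1.136z.
Invertibility requires all roots to lie outside the unit circle, i.e. |z| > 1 for every root.
This is linear in z: 1 + (1.136) z = 0  =>  z = -1/(1.136) = -0.880282,  |z| = 0.880282.
Moduli of all roots: 0.8803.
All moduli strictly greater than 1? No.
Verdict: Not invertible.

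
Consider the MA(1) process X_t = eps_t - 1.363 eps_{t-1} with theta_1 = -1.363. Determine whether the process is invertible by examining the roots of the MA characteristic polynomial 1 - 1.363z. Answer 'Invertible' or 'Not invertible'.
\text{Not invertible}

The MA(q) characteristic polynomial is P(z) = 1 - 1.363z.
Invertibility requires all roots to lie outside the unit circle, i.e. |z| > 1 for every root.
This is linear in z: 1 + (-1.363) z = 0  =>  z = -1/(-1.363) = 0.733676,  |z| = 0.733676.
Moduli of all roots: 0.7337.
All moduli strictly greater than 1? No.
Verdict: Not invertible.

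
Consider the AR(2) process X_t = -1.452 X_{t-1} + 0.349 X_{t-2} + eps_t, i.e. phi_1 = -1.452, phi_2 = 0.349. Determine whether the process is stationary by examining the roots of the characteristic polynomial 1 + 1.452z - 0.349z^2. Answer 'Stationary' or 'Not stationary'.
\text{Not stationary}

The AR(p) characteristic polynomial is P(z) = 1 + 1.452z - 0.349z^2.
Stationarity requires all roots to lie outside the unit circle, i.e. |z| > 1 for every root.
Set 1 + (1.452) z + (-0.349) z^2 = 0, i.e. a z^2 + b z + c = 0 with a = -0.349, b = 1.452, c = 1.
Discriminant D = b^2 - 4ac = (1.452)^2 - 4*(-0.349)*1 = 2.108304 - (-1.396) = 3.504304.
D >= 0, so the roots are real: z = (-b +/- sqrt(D)) / (2a) = (-1.452 +/- 1.871979) / (-0.698).
  z_1 = (-1.452 + 1.871979) / (-0.698) = -0.6017,   |z_1| = 0.6017.
  z_2 = (-1.452 - 1.871979) / (-0.698) = 4.7621,   |z_2| = 4.7621.
Moduli of all roots: 0.6017, 4.7621.
All moduli strictly greater than 1? No.
Verdict: Not stationary.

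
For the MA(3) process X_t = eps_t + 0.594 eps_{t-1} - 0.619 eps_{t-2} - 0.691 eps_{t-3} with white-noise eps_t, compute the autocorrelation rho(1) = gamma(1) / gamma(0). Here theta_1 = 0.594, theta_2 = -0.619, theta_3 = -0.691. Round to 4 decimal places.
\rho(1) = 0.2955

For an MA(q) process with theta_0 = 1, the autocovariance is
  gamma(k) = sigma^2 * sum_{i=0..q-k} theta_i * theta_{i+k},
and rho(k) = gamma(k) / gamma(0). Sigma^2 cancels.
  numerator   = (1)*(0.594) + (0.594)*(-0.619) + (-0.619)*(-0.691) = 0.654043.
  denominator = (1)^2 + (0.594)^2 + (-0.619)^2 + (-0.691)^2 = 2.213478.
  rho(1) = 0.654043 / 2.213478 = 0.2955.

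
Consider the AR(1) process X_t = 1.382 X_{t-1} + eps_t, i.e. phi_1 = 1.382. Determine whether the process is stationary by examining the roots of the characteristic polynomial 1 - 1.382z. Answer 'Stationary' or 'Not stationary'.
\text{Not stationary}

The AR(p) characteristic polynomial is P(z) = 1 - 1.382z.
Stationarity requires all roots to lie outside the unit circle, i.e. |z| > 1 for every root.
This is linear in z: 1 + (-1.382) z = 0  =>  z = -1/(-1.382) = 0.723589,  |z| = 0.723589.
Moduli of all roots: 0.7236.
All moduli strictly greater than 1? No.
Verdict: Not stationary.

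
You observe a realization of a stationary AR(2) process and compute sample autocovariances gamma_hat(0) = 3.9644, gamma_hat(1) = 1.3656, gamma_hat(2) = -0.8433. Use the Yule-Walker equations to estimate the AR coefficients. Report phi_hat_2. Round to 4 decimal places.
\hat\phi_{2} = -0.3760

The Yule-Walker equations for an AR(p) process read, in matrix form,
  Gamma_p phi = r_p,   with   (Gamma_p)_{ij} = gamma(|i - j|),
                       (r_p)_i = gamma(i),   i,j = 1..p.
Substitute the sample gammas (Toeplitz matrix and right-hand side of size 2):
  Gamma_p = [[3.9644, 1.3656], [1.3656, 3.9644]]
  r_p     = [1.3656, -0.8433]
Written out:
  3.9644 phi_1 + 1.3656 phi_2 = 1.3656
  1.3656 phi_1 + 3.9644 phi_2 = -0.8433
Solve by Cramer's rule:
  det = gamma(0)^2 - gamma(1)^2 = (3.9644)^2 - (1.3656)^2 = 15.71646736 - 1.86486336 = 13.851604
  phi_hat_1 = [gamma(1) gamma(0) - gamma(1) gamma(2)] / det = [(1.3656)(3.9644) - (1.3656)(-0.8433)] / 13.851604 = 6.56539512 / 13.851604 = 0.474
  phi_hat_2 = [gamma(0) gamma(2) - gamma(1)^2] / det = [(3.9644)(-0.8433) - (1.3656)^2] / 13.851604 = -5.20804188 / 13.851604 = -0.376
So phi_hat = [0.4740, -0.3760].
Therefore phi_hat_2 = -0.3760.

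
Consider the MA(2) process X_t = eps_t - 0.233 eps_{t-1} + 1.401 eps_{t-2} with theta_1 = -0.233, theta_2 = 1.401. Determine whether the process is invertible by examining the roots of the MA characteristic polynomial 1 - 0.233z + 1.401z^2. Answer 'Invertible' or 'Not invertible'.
\text{Not invertible}

The MA(q) characteristic polynomial is P(z) = 1 - 0.233z + 1.401z^2.
Invertibility requires all roots to lie outside the unit circle, i.e. |z| > 1 for every root.
Set 1 + (-0.233) z + (1.401) z^2 = 0, i.e. a z^2 + b z + c = 0 with a = 1.401, b = -0.233, c = 1.
Discriminant D = b^2 - 4ac = (-0.233)^2 - 4*(1.401)*1 = 0.054289 - (5.604) = -5.549711.
D < 0, so the roots are the complex-conjugate pair z = (-b +/- i sqrt(-D)) / (2a) = 0.0832 +/- 0.8408i.
For a conjugate pair |z|^2 = z * conj(z) = (product of roots) = c/a = 1/(1.401) = 0.713776, so |z| = sqrt(0.713776) = 0.8449 for both roots.
Moduli of all roots: 0.8449, 0.8449.
All moduli strictly greater than 1? No.
Verdict: Not invertible.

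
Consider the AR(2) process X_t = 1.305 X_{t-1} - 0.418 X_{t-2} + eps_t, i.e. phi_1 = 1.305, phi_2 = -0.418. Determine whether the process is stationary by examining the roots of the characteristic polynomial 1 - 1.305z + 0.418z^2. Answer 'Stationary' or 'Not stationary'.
\text{Stationary}

The AR(p) characteristic polynomial is P(z) = 1 - 1.305z + 0.418z^2.
Stationarity requires all roots to lie outside the unit circle, i.e. |z| > 1 for every root.
Set 1 + (-1.305) z + (0.418) z^2 = 0, i.e. a z^2 + b z + c = 0 with a = 0.418, b = -1.305, c = 1.
Discriminant D = b^2 - 4ac = (-1.305)^2 - 4*(0.418)*1 = 1.703025 - (1.672) = 0.031025.
D >= 0, so the roots are real: z = (-b +/- sqrt(D)) / (2a) = (1.305 +/- 0.176139) / (0.836).
  z_1 = (1.305 + 0.176139) / (0.836) = 1.7717,   |z_1| = 1.7717.
  z_2 = (1.305 - 0.176139) / (0.836) = 1.3503,   |z_2| = 1.3503.
Moduli of all roots: 1.7717, 1.3503.
All moduli strictly greater than 1? Yes.
Verdict: Stationary.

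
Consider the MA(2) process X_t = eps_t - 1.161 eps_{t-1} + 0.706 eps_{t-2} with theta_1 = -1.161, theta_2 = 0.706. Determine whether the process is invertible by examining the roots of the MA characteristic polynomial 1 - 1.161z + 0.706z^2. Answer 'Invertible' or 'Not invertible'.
\text{Invertible}

The MA(q) characteristic polynomial is P(z) = 1 - 1.161z + 0.706z^2.
Invertibility requires all roots to lie outside the unit circle, i.e. |z| > 1 for every root.
Set 1 + (-1.161) z + (0.706) z^2 = 0, i.e. a z^2 + b z + c = 0 with a = 0.706, b = -1.161, c = 1.
Discriminant D = b^2 - 4ac = (-1.161)^2 - 4*(0.706)*1 = 1.347921 - (2.824) = -1.476079.
D < 0, so the roots are the complex-conjugate pair z = (-b +/- i sqrt(-D)) / (2a) = 0.8222 +/- 0.8604i.
For a conjugate pair |z|^2 = z * conj(z) = (product of roots) = c/a = 1/(0.706) = 1.416431, so |z| = sqrt(1.416431) = 1.1901 for both roots.
Moduli of all roots: 1.1901, 1.1901.
All moduli strictly greater than 1? Yes.
Verdict: Invertible.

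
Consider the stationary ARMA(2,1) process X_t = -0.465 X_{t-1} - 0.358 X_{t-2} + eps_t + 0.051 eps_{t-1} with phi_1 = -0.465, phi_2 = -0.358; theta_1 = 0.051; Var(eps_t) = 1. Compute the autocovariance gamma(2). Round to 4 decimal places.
\gamma(2) = -0.2674

Multiply the model equation by X_{t-k} and take expectations. With theta_0 = psi_0 = 1 and psi_j the MA(infinity) weights, this gives
  gamma(k) - sum_i phi_i gamma(k-i) = c_k,
  c_k = sigma^2 * sum_{j=k..q} theta_j psi_{j-k}   (c_k = 0 for k > q),
using gamma(-m) = gamma(m).
psi-weights needed (psi_j = theta_j + sum_i phi_i psi_{j-i}):
  psi_1 = theta_1 + phi_1 = 0.051 + (-0.465) = -0.414
Right-hand sides:
  c_0 = sigma^2 (1 + theta_1 psi_1) = 1 * (1 + (0.051)(-0.414)) = 1 * 0.978886 = 0.978886
  c_1 = sigma^2 theta_1 = 1 * (0.051) = 0.051
  c_2 = 0
Equations for k = 0, 1, 2 (AR order 2, c_2 = 0):
  (E0) gamma(0) = phi_1 gamma(1) + phi_2 gamma(2) + c_0
  (E1) gamma(1) = phi_1 gamma(0) + phi_2 gamma(1) + c_1
  (E2) gamma(2) = phi_1 gamma(1) + phi_2 gamma(0)
From (E1): gamma(1) = A gamma(0) + B with
  A = phi_1 / (1 - phi_2) = -0.465 / 1.358 = -0.342415,   B = c_1 / (1 - phi_2) = 0.051 / 1.358 = 0.037555.
Insert (E2) into (E0): gamma(0) (1 - phi_2^2) = phi_1 (1 + phi_2) gamma(1) + c_0.
  phi_1 (1 + phi_2) = (-0.465)(0.642) = -0.29853,   1 - phi_2^2 = 0.871836.
Replace gamma(1) by A gamma(0) + B and collect gamma(0):
  gamma(0) [0.871836 - (-0.29853)(-0.342415)] = (-0.29853)(0.037555) + 0.978886
  gamma(0) * 0.769615 = 0.967675
  gamma(0) = 0.967675 / 0.769615 = 1.257349.
  gamma(1) = A gamma(0) + B = (-0.342415)(1.257349) + (0.037555) = -0.39298.
  gamma(2) = phi_1 gamma(1) + phi_2 gamma(0) = (-0.465)(-0.39298) + (-0.358)(1.257349) = -0.267395.
Therefore gamma(2) = -0.2674 (to 4 decimal places).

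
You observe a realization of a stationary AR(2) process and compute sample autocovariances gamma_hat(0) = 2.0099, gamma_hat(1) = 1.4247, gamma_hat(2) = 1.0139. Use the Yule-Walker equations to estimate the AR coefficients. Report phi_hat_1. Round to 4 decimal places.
\hat\phi_{1} = 0.7060

The Yule-Walker equations for an AR(p) process read, in matrix form,
  Gamma_p phi = r_p,   with   (Gamma_p)_{ij} = gamma(|i - j|),
                       (r_p)_i = gamma(i),   i,j = 1..p.
Substitute the sample gammas (Toeplitz matrix and right-hand side of size 2):
  Gamma_p = [[2.0099, 1.4247], [1.4247, 2.0099]]
  r_p     = [1.4247, 1.0139]
Written out:
  2.0099 phi_1 + 1.4247 phi_2 = 1.4247
  1.4247 phi_1 + 2.0099 phi_2 = 1.0139
Solve by Cramer's rule:
  det = gamma(0)^2 - gamma(1)^2 = (2.0099)^2 - (1.4247)^2 = 4.03969801 - 2.02977009 = 2.00992792
  phi_hat_1 = [gamma(1) gamma(0) - gamma(1) gamma(2)] / det = [(1.4247)(2.0099) - (1.4247)(1.0139)] / 2.00992792 = 1.4190012 / 2.00992792 = 0.706
  phi_hat_2 = [gamma(0) gamma(2) - gamma(1)^2] / det = [(2.0099)(1.0139) - (1.4247)^2] / 2.00992792 = 0.00806752 / 2.00992792 = 0.004
So phi_hat = [0.7060, 0.0040].
Therefore phi_hat_1 = 0.7060.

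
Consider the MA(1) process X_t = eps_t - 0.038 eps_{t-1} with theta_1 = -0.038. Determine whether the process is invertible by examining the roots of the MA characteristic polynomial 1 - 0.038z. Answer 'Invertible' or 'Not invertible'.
\text{Invertible}

The MA(q) characteristic polynomial is P(z) = 1 - 0.038z.
Invertibility requires all roots to lie outside the unit circle, i.e. |z| > 1 for every root.
This is linear in z: 1 + (-0.038) z = 0  =>  z = -1/(-0.038) = 26.315789,  |z| = 26.315789.
Moduli of all roots: 26.3158.
All moduli strictly greater than 1? Yes.
Verdict: Invertible.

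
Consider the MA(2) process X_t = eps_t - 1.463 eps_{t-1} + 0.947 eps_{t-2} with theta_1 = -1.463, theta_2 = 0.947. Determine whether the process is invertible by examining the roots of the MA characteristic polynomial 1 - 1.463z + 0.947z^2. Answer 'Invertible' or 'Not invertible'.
\text{Invertible}

The MA(q) characteristic polynomial is P(z) = 1 - 1.463z + 0.947z^2.
Invertibility requires all roots to lie outside the unit circle, i.e. |z| > 1 for every root.
Set 1 + (-1.463) z + (0.947) z^2 = 0, i.e. a z^2 + b z + c = 0 with a = 0.947, b = -1.463, c = 1.
Discriminant D = b^2 - 4ac = (-1.463)^2 - 4*(0.947)*1 = 2.140369 - (3.788) = -1.647631.
D < 0, so the roots are the complex-conjugate pair z = (-b +/- i sqrt(-D)) / (2a) = 0.7724 +/- 0.6777i.
For a conjugate pair |z|^2 = z * conj(z) = (product of roots) = c/a = 1/(0.947) = 1.055966, so |z| = sqrt(1.055966) = 1.0276 for both roots.
Moduli of all roots: 1.0276, 1.0276.
All moduli strictly greater than 1? Yes.
Verdict: Invertible.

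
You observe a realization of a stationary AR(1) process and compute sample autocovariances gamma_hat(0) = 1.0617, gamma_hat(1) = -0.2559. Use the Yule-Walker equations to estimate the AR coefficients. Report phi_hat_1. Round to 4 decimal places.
\hat\phi_{1} = -0.2410

The Yule-Walker equations for an AR(p) process read, in matrix form,
  Gamma_p phi = r_p,   with   (Gamma_p)_{ij} = gamma(|i - j|),
                       (r_p)_i = gamma(i),   i,j = 1..p.
Substitute the sample gammas (Toeplitz matrix and right-hand side of size 1):
  Gamma_p = [[1.0617]]
  r_p     = [-0.2559]
With p = 1 this is the single equation gamma(0) phi_1 = gamma(1):
  phi_hat_1 = gamma(1) / gamma(0) = -0.2559 / 1.0617 = -0.2410.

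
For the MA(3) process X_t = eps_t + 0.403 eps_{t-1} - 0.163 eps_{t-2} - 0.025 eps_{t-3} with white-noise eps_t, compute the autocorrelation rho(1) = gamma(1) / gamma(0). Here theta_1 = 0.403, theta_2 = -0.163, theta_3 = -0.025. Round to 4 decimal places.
\rho(1) = 0.2870

For an MA(q) process with theta_0 = 1, the autocovariance is
  gamma(k) = sigma^2 * sum_{i=0..q-k} theta_i * theta_{i+k},
and rho(k) = gamma(k) / gamma(0). Sigma^2 cancels.
  numerator   = (1)*(0.403) + (0.403)*(-0.163) + (-0.163)*(-0.025) = 0.341386.
  denominator = (1)^2 + (0.403)^2 + (-0.163)^2 + (-0.025)^2 = 1.189603.
  rho(1) = 0.341386 / 1.189603 = 0.2870.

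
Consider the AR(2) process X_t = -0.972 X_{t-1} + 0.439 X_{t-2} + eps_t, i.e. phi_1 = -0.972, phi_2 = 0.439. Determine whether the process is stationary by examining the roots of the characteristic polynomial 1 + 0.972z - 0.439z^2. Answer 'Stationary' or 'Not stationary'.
\text{Not stationary}

The AR(p) characteristic polynomial is P(z) = 1 + 0.972z - 0.439z^2.
Stationarity requires all roots to lie outside the unit circle, i.e. |z| > 1 for every root.
Set 1 + (0.972) z + (-0.439) z^2 = 0, i.e. a z^2 + b z + c = 0 with a = -0.439, b = 0.972, c = 1.
Discriminant D = b^2 - 4ac = (0.972)^2 - 4*(-0.439)*1 = 0.944784 - (-1.756) = 2.700784.
D >= 0, so the roots are real: z = (-b +/- sqrt(D)) / (2a) = (-0.972 +/- 1.643406) / (-0.878).
  z_1 = (-0.972 + 1.643406) / (-0.878) = -0.7647,   |z_1| = 0.7647.
  z_2 = (-0.972 - 1.643406) / (-0.878) = 2.9788,   |z_2| = 2.9788.
Moduli of all roots: 0.7647, 2.9788.
All moduli strictly greater than 1? No.
Verdict: Not stationary.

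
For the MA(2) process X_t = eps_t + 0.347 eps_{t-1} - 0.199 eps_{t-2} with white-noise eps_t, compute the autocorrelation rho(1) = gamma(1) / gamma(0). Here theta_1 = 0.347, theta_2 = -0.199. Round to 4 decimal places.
\rho(1) = 0.2396

For an MA(q) process with theta_0 = 1, the autocovariance is
  gamma(k) = sigma^2 * sum_{i=0..q-k} theta_i * theta_{i+k},
and rho(k) = gamma(k) / gamma(0). Sigma^2 cancels.
  numerator   = (1)*(0.347) + (0.347)*(-0.199) = 0.277947.
  denominator = (1)^2 + (0.347)^2 + (-0.199)^2 = 1.16001.
  rho(1) = 0.277947 / 1.16001 = 0.2396.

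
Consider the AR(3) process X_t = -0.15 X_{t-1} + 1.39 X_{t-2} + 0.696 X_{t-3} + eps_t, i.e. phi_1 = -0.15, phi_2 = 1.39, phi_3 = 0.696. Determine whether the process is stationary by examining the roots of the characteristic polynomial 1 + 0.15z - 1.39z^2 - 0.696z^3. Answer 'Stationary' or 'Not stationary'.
\text{Not stationary}

The AR(p) characteristic polynomial is P(z) = 1 + 0.15z - 1.39z^2 - 0.696z^3.
Stationarity requires all roots to lie outside the unit circle, i.e. |z| > 1 for every root.
Degree 3: look for a simple real root z0 first, then factor out (1 - z/z0) and solve the remaining quadratic.
Testing z0 = -1.25: P(-1.25) = 1 + (0.15)(-1.25) + (-1.39)(-1.25)^2 + (-0.696)(-1.25)^3
  = 1 + (-0.1875) + (-2.171875) + (1.359375) = 0.  So z_0 = -1.25 is a root, |z_0| = 1.25.
Divide out the factor (1 + 0.8 z) = (1 - z/z0) (since 1/z0 = -0.8):
  P(z) = (1 + 0.8 z)(1 + (-0.65) z + (-0.87) z^2)
  [check: z-coef -0.65 - (-0.8) = 0.15; z^2-coef -0.87 - (-0.8)(-0.65) = -1.39; z^3-coef -(-0.8)(-0.87) = -0.696.]
Remaining roots from the quadratic factor 1 + (-0.65) z + (-0.87) z^2:
  Set 1 + (-0.65) z + (-0.87) z^2 = 0, i.e. a z^2 + b z + c = 0 with a = -0.87, b = -0.65, c = 1.
  Discriminant D = b^2 - 4ac = (-0.65)^2 - 4*(-0.87)*1 = 0.4225 - (-3.48) = 3.9025.
  D >= 0, so the roots are real: z = (-b +/- sqrt(D)) / (2a) = (0.65 +/- 1.975475) / (-1.74).
    z_1 = (0.65 + 1.975475) / (-1.74) = -1.5089,   |z_1| = 1.5089.
    z_2 = (0.65 - 1.975475) / (-1.74) = 0.7618,   |z_2| = 0.7618.
Moduli of all roots: 1.2500, 1.5089, 0.7618.
All moduli strictly greater than 1? No.
Verdict: Not stationary.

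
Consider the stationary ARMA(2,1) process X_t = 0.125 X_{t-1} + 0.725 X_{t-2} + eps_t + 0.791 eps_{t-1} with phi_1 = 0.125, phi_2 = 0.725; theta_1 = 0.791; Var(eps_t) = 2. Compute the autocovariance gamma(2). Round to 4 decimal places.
\gamma(2) = 10.4607

Multiply the model equation by X_{t-k} and take expectations. With theta_0 = psi_0 = 1 and psi_j the MA(infinity) weights, this gives
  gamma(k) - sum_i phi_i gamma(k-i) = c_k,
  c_k = sigma^2 * sum_{j=k..q} theta_j psi_{j-k}   (c_k = 0 for k > q),
using gamma(-m) = gamma(m).
psi-weights needed (psi_j = theta_j + sum_i phi_i psi_{j-i}):
  psi_1 = theta_1 + phi_1 = 0.791 + (0.125) = 0.916
Right-hand sides:
  c_0 = sigma^2 (1 + theta_1 psi_1) = 2 * (1 + (0.791)(0.916)) = 2 * 1.724556 = 3.449112
  c_1 = sigma^2 theta_1 = 2 * (0.791) = 1.582
  c_2 = 0
Equations for k = 0, 1, 2 (AR order 2, c_2 = 0):
  (E0) gamma(0) = phi_1 gamma(1) + phi_2 gamma(2) + c_0
  (E1) gamma(1) = phi_1 gamma(0) + phi_2 gamma(1) + c_1
  (E2) gamma(2) = phi_1 gamma(1) + phi_2 gamma(0)
From (E1): gamma(1) = A gamma(0) + B with
  A = phi_1 / (1 - phi_2) = 0.125 / 0.275 = 0.454545,   B = c_1 / (1 - phi_2) = 1.582 / 0.275 = 5.752727.
Insert (E2) into (E0): gamma(0) (1 - phi_2^2) = phi_1 (1 + phi_2) gamma(1) + c_0.
  phi_1 (1 + phi_2) = (0.125)(1.725) = 0.215625,   1 - phi_2^2 = 0.474375.
Replace gamma(1) by A gamma(0) + B and collect gamma(0):
  gamma(0) [0.474375 - (0.215625)(0.454545)] = (0.215625)(5.752727) + 3.449112
  gamma(0) * 0.376364 = 4.689544
  gamma(0) = 4.689544 / 0.376364 = 12.460141.
  gamma(1) = A gamma(0) + B = (0.454545)(12.460141) + (5.752727) = 11.416428.
  gamma(2) = phi_1 gamma(1) + phi_2 gamma(0) = (0.125)(11.416428) + (0.725)(12.460141) = 10.460655.
Therefore gamma(2) = 10.4607 (to 4 decimal places).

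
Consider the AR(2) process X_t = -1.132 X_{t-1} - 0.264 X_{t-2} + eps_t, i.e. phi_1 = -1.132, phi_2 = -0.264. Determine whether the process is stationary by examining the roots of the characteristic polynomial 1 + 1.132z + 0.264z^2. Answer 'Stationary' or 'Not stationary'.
\text{Stationary}

The AR(p) characteristic polynomial is P(z) = 1 + 1.132z + 0.264z^2.
Stationarity requires all roots to lie outside the unit circle, i.e. |z| > 1 for every root.
Set 1 + (1.132) z + (0.264) z^2 = 0, i.e. a z^2 + b z + c = 0 with a = 0.264, b = 1.132, c = 1.
Discriminant D = b^2 - 4ac = (1.132)^2 - 4*(0.264)*1 = 1.281424 - (1.056) = 0.225424.
D >= 0, so the roots are real: z = (-b +/- sqrt(D)) / (2a) = (-1.132 +/- 0.474788) / (0.528).
  z_1 = (-1.132 + 0.474788) / (0.528) = -1.2447,   |z_1| = 1.2447.
  z_2 = (-1.132 - 0.474788) / (0.528) = -3.0432,   |z_2| = 3.0432.
Moduli of all roots: 1.2447, 3.0432.
All moduli strictly greater than 1? Yes.
Verdict: Stationary.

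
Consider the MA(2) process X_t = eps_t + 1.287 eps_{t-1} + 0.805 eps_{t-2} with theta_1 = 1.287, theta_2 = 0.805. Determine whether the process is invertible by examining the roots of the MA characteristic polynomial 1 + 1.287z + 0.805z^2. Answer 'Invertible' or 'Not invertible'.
\text{Invertible}

The MA(q) characteristic polynomial is P(z) = 1 + 1.287z + 0.805z^2.
Invertibility requires all roots to lie outside the unit circle, i.e. |z| > 1 for every root.
Set 1 + (1.287) z + (0.805) z^2 = 0, i.e. a z^2 + b z + c = 0 with a = 0.805, b = 1.287, c = 1.
Discriminant D = b^2 - 4ac = (1.287)^2 - 4*(0.805)*1 = 1.656369 - (3.22) = -1.563631.
D < 0, so the roots are the complex-conjugate pair z = (-b +/- i sqrt(-D)) / (2a) = -0.7994 +/- 0.7767i.
For a conjugate pair |z|^2 = z * conj(z) = (product of roots) = c/a = 1/(0.805) = 1.242236, so |z| = sqrt(1.242236) = 1.1146 for both roots.
Moduli of all roots: 1.1146, 1.1146.
All moduli strictly greater than 1? Yes.
Verdict: Invertible.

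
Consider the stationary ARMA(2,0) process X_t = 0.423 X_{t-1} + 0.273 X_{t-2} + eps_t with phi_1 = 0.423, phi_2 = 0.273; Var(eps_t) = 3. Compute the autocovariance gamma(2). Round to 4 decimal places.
\gamma(2) = 2.5440

Multiply the model equation by X_{t-k} and take expectations. With theta_0 = psi_0 = 1 and psi_j the MA(infinity) weights, this gives
  gamma(k) - sum_i phi_i gamma(k-i) = c_k,
  c_k = sigma^2 * sum_{j=k..q} theta_j psi_{j-k}   (c_k = 0 for k > q),
using gamma(-m) = gamma(m).
Pure AR (q = 0): c_0 = sigma^2 = 3, c_k = 0 for k >= 1.
Equations for k = 0, 1, 2 (AR order 2, c_2 = 0):
  (E0) gamma(0) = phi_1 gamma(1) + phi_2 gamma(2) + c_0
  (E1) gamma(1) = phi_1 gamma(0) + phi_2 gamma(1) + c_1
  (E2) gamma(2) = phi_1 gamma(1) + phi_2 gamma(0)
From (E1): gamma(1) = A gamma(0) + B with
  A = phi_1 / (1 - phi_2) = 0.423 / 0.727 = 0.581843,   B = c_1 / (1 - phi_2) = 0 / 0.727 = 0.
Insert (E2) into (E0): gamma(0) (1 - phi_2^2) = phi_1 (1 + phi_2) gamma(1) + c_0.
  phi_1 (1 + phi_2) = (0.423)(1.273) = 0.538479,   1 - phi_2^2 = 0.925471.
Replace gamma(1) by A gamma(0) + B and collect gamma(0):
  gamma(0) [0.925471 - (0.538479)(0.581843)] = c_0 = 3
  gamma(0) * 0.612161 = 3
  gamma(0) = 3 / 0.612161 = 4.900674.
  gamma(1) = A gamma(0) = (0.581843)(4.900674) = 2.851424.
  gamma(2) = phi_1 gamma(1) + phi_2 gamma(0) = (0.423)(2.851424) + (0.273)(4.900674) = 2.544036.
Therefore gamma(2) = 2.5440 (to 4 decimal places).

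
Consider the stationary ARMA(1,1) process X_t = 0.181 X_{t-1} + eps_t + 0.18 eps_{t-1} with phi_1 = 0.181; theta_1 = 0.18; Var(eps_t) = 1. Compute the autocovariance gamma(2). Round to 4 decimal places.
\gamma(2) = 0.0698

Multiply the model equation by X_{t-k} and take expectations. With theta_0 = psi_0 = 1 and psi_j the MA(infinity) weights, this gives
  gamma(k) - sum_i phi_i gamma(k-i) = c_k,
  c_k = sigma^2 * sum_{j=k..q} theta_j psi_{j-k}   (c_k = 0 for k > q),
using gamma(-m) = gamma(m).
psi-weights needed (psi_j = theta_j + sum_i phi_i psi_{j-i}):
  psi_1 = theta_1 + phi_1 = 0.18 + (0.181) = 0.361
Right-hand sides:
  c_0 = sigma^2 (1 + theta_1 psi_1) = 1 * (1 + (0.18)(0.361)) = 1 * 1.06498 = 1.06498
  c_1 = sigma^2 theta_1 = 1 * (0.18) = 0.18
  c_2 = 0
Equations for k = 0 and k = 1 (AR order 1):
  gamma(0) = phi_1 gamma(1) + c_0
  gamma(1) = phi_1 gamma(0) + c_1
Substituting the second into the first: gamma(0) (1 - phi_1^2) = c_0 + phi_1 c_1, so
  gamma(0) = (c_0 + phi_1 c_1) / (1 - phi_1^2) = (1.06498 + (0.181)(0.18)) / (1 - (0.181)^2) = 1.09756 / 0.967239 = 1.134735.
  gamma(1) = phi_1 gamma(0) + c_1 = (0.181)(1.134735) + (0.18) = 0.385387.
For k = 2 (> q): gamma(2) = phi_1 gamma(1) = (0.181)(0.385387) = 0.069755.
Therefore gamma(2) = 0.0698 (to 4 decimal places).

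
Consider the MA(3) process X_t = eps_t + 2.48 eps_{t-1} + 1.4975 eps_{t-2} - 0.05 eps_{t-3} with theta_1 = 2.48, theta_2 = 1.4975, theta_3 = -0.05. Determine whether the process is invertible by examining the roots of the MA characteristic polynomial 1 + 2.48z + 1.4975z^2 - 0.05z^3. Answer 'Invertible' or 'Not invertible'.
\text{Not invertible}

The MA(q) characteristic polynomial is P(z) = 1 + 2.48z + 1.4975z^2 - 0.05z^3.
Invertibility requires all roots to lie outside the unit circle, i.e. |z| > 1 for every root.
Degree 3: look for a simple real root z0 first, then factor out (1 - z/z0) and solve the remaining quadratic.
Testing z0 = -0.8: P(-0.8) = 1 + (2.48)(-0.8) + (1.4975)(-0.8)^2 + (-0.05)(-0.8)^3
  = 1 + (-1.984) + (0.9584) + (0.0256) = 0.  So z_0 = -0.8 is a root, |z_0| = 0.8.
Divide out the factor (1 + 1.25 z) = (1 - z/z0) (since 1/z0 = -1.25):
  P(z) = (1 + 1.25 z)(1 + (1.23) z + (-0.04) z^2)
  [check: z-coef 1.23 - (-1.25) = 2.48; z^2-coef -0.04 - (-1.25)(1.23) = 1.4975; z^3-coef -(-1.25)(-0.04) = -0.05.]
Remaining roots from the quadratic factor 1 + (1.23) z + (-0.04) z^2:
  Set 1 + (1.23) z + (-0.04) z^2 = 0, i.e. a z^2 + b z + c = 0 with a = -0.04, b = 1.23, c = 1.
  Discriminant D = b^2 - 4ac = (1.23)^2 - 4*(-0.04)*1 = 1.5129 - (-0.16) = 1.6729.
  D >= 0, so the roots are real: z = (-b +/- sqrt(D)) / (2a) = (-1.23 +/- 1.293406) / (-0.08).
    z_1 = (-1.23 + 1.293406) / (-0.08) = -0.7926,   |z_1| = 0.7926.
    z_2 = (-1.23 - 1.293406) / (-0.08) = 31.5426,   |z_2| = 31.5426.
Moduli of all roots: 0.8000, 0.7926, 31.5426.
All moduli strictly greater than 1? No.
Verdict: Not invertible.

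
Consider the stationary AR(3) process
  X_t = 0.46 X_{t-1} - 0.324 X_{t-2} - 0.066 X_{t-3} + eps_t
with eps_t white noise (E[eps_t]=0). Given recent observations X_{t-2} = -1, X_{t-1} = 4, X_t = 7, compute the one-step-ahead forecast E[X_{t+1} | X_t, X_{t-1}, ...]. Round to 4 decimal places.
E[X_{t+1} \mid \mathcal F_t] = 1.9900

For an AR(p) model X_t = c + sum_i phi_i X_{t-i} + eps_t, the
one-step-ahead conditional mean is
  E[X_{t+1} | X_t, ...] = c + sum_i phi_i X_{t+1-i}.
Substitute known values:
  E[X_{t+1} | ...] = (0.46) * (7) + (-0.324) * (4) + (-0.066) * (-1)
                   = 1.9900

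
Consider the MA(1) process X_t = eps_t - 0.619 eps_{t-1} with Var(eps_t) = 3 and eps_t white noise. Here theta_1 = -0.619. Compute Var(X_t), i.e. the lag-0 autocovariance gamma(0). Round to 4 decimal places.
\gamma(0) = 4.1495

For an MA(q) process X_t = eps_t + sum_i theta_i eps_{t-i} with
Var(eps_t) = sigma^2, the variance is
  gamma(0) = sigma^2 * (1 + sum_i theta_i^2).
  sum_i theta_i^2 = (-0.619)^2 = 0.383161.
  gamma(0) = 3 * (1 + 0.383161) = 3 * 1.383161 = 4.149483, which rounds to 4.1495.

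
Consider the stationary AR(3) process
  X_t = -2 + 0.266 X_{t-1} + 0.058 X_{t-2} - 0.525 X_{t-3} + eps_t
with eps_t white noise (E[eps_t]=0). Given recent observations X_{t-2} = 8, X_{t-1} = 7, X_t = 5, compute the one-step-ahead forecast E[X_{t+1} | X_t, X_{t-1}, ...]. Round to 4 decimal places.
E[X_{t+1} \mid \mathcal F_t] = -4.4640

For an AR(p) model X_t = c + sum_i phi_i X_{t-i} + eps_t, the
one-step-ahead conditional mean is
  E[X_{t+1} | X_t, ...] = c + sum_i phi_i X_{t+1-i}.
Substitute known values:
  E[X_{t+1} | ...] = -2 + (0.266) * (5) + (0.058) * (7) + (-0.525) * (8)
                   = -4.4640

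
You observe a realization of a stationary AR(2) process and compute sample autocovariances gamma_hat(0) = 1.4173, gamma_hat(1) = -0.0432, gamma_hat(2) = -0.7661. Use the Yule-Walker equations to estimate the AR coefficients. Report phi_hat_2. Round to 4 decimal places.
\hat\phi_{2} = -0.5420

The Yule-Walker equations for an AR(p) process read, in matrix form,
  Gamma_p phi = r_p,   with   (Gamma_p)_{ij} = gamma(|i - j|),
                       (r_p)_i = gamma(i),   i,j = 1..p.
Substitute the sample gammas (Toeplitz matrix and right-hand side of size 2):
  Gamma_p = [[1.4173, -0.0432], [-0.0432, 1.4173]]
  r_p     = [-0.0432, -0.7661]
Written out:
  1.4173 phi_1 - 0.0432 phi_2 = -0.0432
  -0.0432 phi_1 + 1.4173 phi_2 = -0.7661
Solve by Cramer's rule:
  det = gamma(0)^2 - gamma(1)^2 = (1.4173)^2 - (-0.0432)^2 = 2.00873929 - 0.00186624 = 2.00687305
  phi_hat_1 = [gamma(1) gamma(0) - gamma(1) gamma(2)] / det = [(-0.0432)(1.4173) - (-0.0432)(-0.7661)] / 2.00687305 = -0.09432288 / 2.00687305 = -0.047
  phi_hat_2 = [gamma(0) gamma(2) - gamma(1)^2] / det = [(1.4173)(-0.7661) - (-0.0432)^2] / 2.00687305 = -1.08765977 / 2.00687305 = -0.542
So phi_hat = [-0.0470, -0.5420].
Therefore phi_hat_2 = -0.5420.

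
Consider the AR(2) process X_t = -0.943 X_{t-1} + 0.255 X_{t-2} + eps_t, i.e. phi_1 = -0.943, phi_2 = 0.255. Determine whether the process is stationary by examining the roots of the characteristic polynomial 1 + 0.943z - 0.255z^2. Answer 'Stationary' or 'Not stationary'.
\text{Not stationary}

The AR(p) characteristic polynomial is P(z) = 1 + 0.943z - 0.255z^2.
Stationarity requires all roots to lie outside the unit circle, i.e. |z| > 1 for every root.
Set 1 + (0.943) z + (-0.255) z^2 = 0, i.e. a z^2 + b z + c = 0 with a = -0.255, b = 0.943, c = 1.
Discriminant D = b^2 - 4ac = (0.943)^2 - 4*(-0.255)*1 = 0.889249 - (-1.02) = 1.909249.
D >= 0, so the roots are real: z = (-b +/- sqrt(D)) / (2a) = (-0.943 +/- 1.381756) / (-0.51).
  z_1 = (-0.943 + 1.381756) / (-0.51) = -0.8603,   |z_1| = 0.8603.
  z_2 = (-0.943 - 1.381756) / (-0.51) = 4.5583,   |z_2| = 4.5583.
Moduli of all roots: 0.8603, 4.5583.
All moduli strictly greater than 1? No.
Verdict: Not stationary.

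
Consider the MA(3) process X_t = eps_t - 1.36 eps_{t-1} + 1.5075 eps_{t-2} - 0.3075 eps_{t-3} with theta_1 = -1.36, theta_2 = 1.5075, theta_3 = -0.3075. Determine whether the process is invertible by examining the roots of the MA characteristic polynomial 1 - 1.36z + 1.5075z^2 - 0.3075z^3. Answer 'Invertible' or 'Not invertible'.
\text{Not invertible}

The MA(q) characteristic polynomial is P(z) = 1 - 1.36z + 1.5075z^2 - 0.3075z^3.
Invertibility requires all roots to lie outside the unit circle, i.e. |z| > 1 for every root.
Degree 3: look for a simple real root z0 first, then factor out (1 - z/z0) and solve the remaining quadratic.
Testing z0 = 4: P(4) = 1 + (-1.36)(4) + (1.5075)(4)^2 + (-0.3075)(4)^3
  = 1 + (-5.44) + (24.12) + (-19.68) = 0.  So z_0 = 4 is a root, |z_0| = 4.
Divide out the factor (1 - 0.25 z) = (1 - z/z0) (since 1/z0 = 0.25):
  P(z) = (1 - 0.25 z)(1 + (-1.11) z + (1.23) z^2)
  [check: z-coef -1.11 - (0.25) = -1.36; z^2-coef 1.23 - (0.25)(-1.11) = 1.5075; z^3-coef -(0.25)(1.23) = -0.3075.]
Remaining roots from the quadratic factor 1 + (-1.11) z + (1.23) z^2:
  Set 1 + (-1.11) z + (1.23) z^2 = 0, i.e. a z^2 + b z + c = 0 with a = 1.23, b = -1.11, c = 1.
  Discriminant D = b^2 - 4ac = (-1.11)^2 - 4*(1.23)*1 = 1.2321 - (4.92) = -3.6879.
  D < 0, so the roots are the complex-conjugate pair z = (-b +/- i sqrt(-D)) / (2a) = 0.4512 +/- 0.7806i.
  For a conjugate pair |z|^2 = z * conj(z) = (product of roots) = c/a = 1/(1.23) = 0.813008, so |z| = sqrt(0.813008) = 0.9017 for both roots.
Moduli of all roots: 4.0000, 0.9017, 0.9017.
All moduli strictly greater than 1? No.
Verdict: Not invertible.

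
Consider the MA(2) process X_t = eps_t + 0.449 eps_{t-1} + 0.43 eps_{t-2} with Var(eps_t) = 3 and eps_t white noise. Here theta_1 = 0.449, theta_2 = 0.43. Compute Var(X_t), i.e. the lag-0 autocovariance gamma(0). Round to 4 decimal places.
\gamma(0) = 4.1595

For an MA(q) process X_t = eps_t + sum_i theta_i eps_{t-i} with
Var(eps_t) = sigma^2, the variance is
  gamma(0) = sigma^2 * (1 + sum_i theta_i^2).
  sum_i theta_i^2 = (0.449)^2 + (0.43)^2 = 0.201601 + 0.1849 = 0.386501.
  gamma(0) = 3 * (1 + 0.386501) = 3 * 1.386501 = 4.159503, which rounds to 4.1595.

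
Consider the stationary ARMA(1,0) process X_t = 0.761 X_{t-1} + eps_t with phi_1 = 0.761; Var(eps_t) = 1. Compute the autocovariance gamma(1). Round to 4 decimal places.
\gamma(1) = 1.8081

Multiply the model equation by X_{t-k} and take expectations. With theta_0 = psi_0 = 1 and psi_j the MA(infinity) weights, this gives
  gamma(k) - sum_i phi_i gamma(k-i) = c_k,
  c_k = sigma^2 * sum_{j=k..q} theta_j psi_{j-k}   (c_k = 0 for k > q),
using gamma(-m) = gamma(m).
Pure AR (q = 0): c_0 = sigma^2 = 1, c_k = 0 for k >= 1.
Equations for k = 0 and k = 1 (AR order 1):
  gamma(0) = phi_1 gamma(1) + c_0
  gamma(1) = phi_1 gamma(0) + c_1
Substituting the second into the first: gamma(0) (1 - phi_1^2) = c_0 + phi_1 c_1, so
  gamma(0) = c_0 / (1 - phi_1^2) = 1 / (1 - (0.761)^2) = 1 / 0.420879 = 2.37598.
  gamma(1) = phi_1 gamma(0) = (0.761)(2.37598) = 1.808121.
Therefore gamma(1) = 1.8081 (to 4 decimal places).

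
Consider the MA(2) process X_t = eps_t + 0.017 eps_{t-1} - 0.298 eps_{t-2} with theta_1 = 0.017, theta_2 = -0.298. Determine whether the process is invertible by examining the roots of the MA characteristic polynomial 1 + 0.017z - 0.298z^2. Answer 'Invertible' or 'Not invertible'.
\text{Invertible}

The MA(q) characteristic polynomial is P(z) = 1 + 0.017z - 0.298z^2.
Invertibility requires all roots to lie outside the unit circle, i.e. |z| > 1 for every root.
Set 1 + (0.017) z + (-0.298) z^2 = 0, i.e. a z^2 + b z + c = 0 with a = -0.298, b = 0.017, c = 1.
Discriminant D = b^2 - 4ac = (0.017)^2 - 4*(-0.298)*1 = 0.000289 - (-1.192) = 1.192289.
D >= 0, so the roots are real: z = (-b +/- sqrt(D)) / (2a) = (-0.017 +/- 1.09192) / (-0.596).
  z_1 = (-0.017 + 1.09192) / (-0.596) = -1.8036,   |z_1| = 1.8036.
  z_2 = (-0.017 - 1.09192) / (-0.596) = 1.8606,   |z_2| = 1.8606.
Moduli of all roots: 1.8036, 1.8606.
All moduli strictly greater than 1? Yes.
Verdict: Invertible.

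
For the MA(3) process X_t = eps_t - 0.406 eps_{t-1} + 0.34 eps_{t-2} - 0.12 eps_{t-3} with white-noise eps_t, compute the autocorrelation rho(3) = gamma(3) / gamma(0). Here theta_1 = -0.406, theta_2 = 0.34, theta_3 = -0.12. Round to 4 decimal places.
\rho(3) = -0.0927

For an MA(q) process with theta_0 = 1, the autocovariance is
  gamma(k) = sigma^2 * sum_{i=0..q-k} theta_i * theta_{i+k},
and rho(k) = gamma(k) / gamma(0). Sigma^2 cancels.
  numerator   = (1)*(-0.12) = -0.12.
  denominator = (1)^2 + (-0.406)^2 + (0.34)^2 + (-0.12)^2 = 1.294836.
  rho(3) = -0.12 / 1.294836 = -0.0927.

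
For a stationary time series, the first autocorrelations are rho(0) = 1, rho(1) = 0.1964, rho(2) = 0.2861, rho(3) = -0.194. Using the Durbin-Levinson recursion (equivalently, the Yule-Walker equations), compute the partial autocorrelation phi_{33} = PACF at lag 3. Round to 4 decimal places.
\phi_{33} = -0.3189

The PACF at lag k is phi_{kk}, the last component of the solution
to the Yule-Walker system G_k phi = r_k where
  (G_k)_{ij} = rho(|i - j|), (r_k)_i = rho(i), i,j = 1..k.
Equivalently, Durbin-Levinson gives phi_{kk} iteratively:
  phi_{11} = rho(1)
  phi_{kk} = [rho(k) - sum_{j=1..k-1} phi_{k-1,j} rho(k-j)]
            / [1 - sum_{j=1..k-1} phi_{k-1,j} rho(j)],
  phi_{k,j} = phi_{k-1,j} - phi_{kk} phi_{k-1,k-j},  j = 1..k-1.
Step k = 1:
  phi_11 = rho(1) = 0.1964.
Step k = 2:
  phi_22 = [rho(2) - phi_11 rho(1)] / [1 - phi_11 rho(1)] = [0.2861 - (0.1964)(0.1964)] / [1 - (0.1964)(0.1964)]
         = 0.24752704 / 0.96142704 = 0.257458.
  Update: phi_21 = phi_11 - phi_22 phi_11 = 0.1964 - (0.257458)(0.1964) = 0.145835.
Step k = 3:
  phi_33 = [rho(3) - phi_21 rho(2) - phi_22 rho(1)] / [1 - phi_21 rho(1) - phi_22 rho(2)]
    numerator   = -0.194 - (0.145835)(0.2861) - (0.257458)(0.1964) = -0.28628821
    denominator = 1 - (0.145835)(0.1964) - (0.257458)(0.2861) = 0.89769923
  phi_33 = -0.28628821 / 0.89769923 = -0.3189.
Therefore phi_{33} = -0.3189.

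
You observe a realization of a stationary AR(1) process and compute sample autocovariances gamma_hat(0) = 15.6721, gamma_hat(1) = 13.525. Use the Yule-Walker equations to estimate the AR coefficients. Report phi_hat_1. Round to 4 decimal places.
\hat\phi_{1} = 0.8630

The Yule-Walker equations for an AR(p) process read, in matrix form,
  Gamma_p phi = r_p,   with   (Gamma_p)_{ij} = gamma(|i - j|),
                       (r_p)_i = gamma(i),   i,j = 1..p.
Substitute the sample gammas (Toeplitz matrix and right-hand side of size 1):
  Gamma_p = [[15.6721]]
  r_p     = [13.525]
With p = 1 this is the single equation gamma(0) phi_1 = gamma(1):
  phi_hat_1 = gamma(1) / gamma(0) = 13.525 / 15.6721 = 0.8630.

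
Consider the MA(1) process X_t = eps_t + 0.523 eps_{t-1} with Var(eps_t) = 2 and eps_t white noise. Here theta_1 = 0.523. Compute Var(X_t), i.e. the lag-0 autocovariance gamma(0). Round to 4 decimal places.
\gamma(0) = 2.5471

For an MA(q) process X_t = eps_t + sum_i theta_i eps_{t-i} with
Var(eps_t) = sigma^2, the variance is
  gamma(0) = sigma^2 * (1 + sum_i theta_i^2).
  sum_i theta_i^2 = (0.523)^2 = 0.273529.
  gamma(0) = 2 * (1 + 0.273529) = 2 * 1.273529 = 2.547058, which rounds to 2.5471.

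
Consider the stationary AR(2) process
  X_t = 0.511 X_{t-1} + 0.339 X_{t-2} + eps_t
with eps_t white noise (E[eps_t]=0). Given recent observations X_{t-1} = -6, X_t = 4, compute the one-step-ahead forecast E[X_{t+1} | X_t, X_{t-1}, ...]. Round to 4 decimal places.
E[X_{t+1} \mid \mathcal F_t] = 0.0100

For an AR(p) model X_t = c + sum_i phi_i X_{t-i} + eps_t, the
one-step-ahead conditional mean is
  E[X_{t+1} | X_t, ...] = c + sum_i phi_i X_{t+1-i}.
Substitute known values:
  E[X_{t+1} | ...] = (0.511) * (4) + (0.339) * (-6)
                   = 0.0100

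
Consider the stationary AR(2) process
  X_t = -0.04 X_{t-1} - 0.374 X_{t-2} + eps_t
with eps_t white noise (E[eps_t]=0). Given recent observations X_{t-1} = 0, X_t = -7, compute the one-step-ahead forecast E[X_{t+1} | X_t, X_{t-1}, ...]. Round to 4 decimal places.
E[X_{t+1} \mid \mathcal F_t] = 0.2800

For an AR(p) model X_t = c + sum_i phi_i X_{t-i} + eps_t, the
one-step-ahead conditional mean is
  E[X_{t+1} | X_t, ...] = c + sum_i phi_i X_{t+1-i}.
Substitute known values:
  E[X_{t+1} | ...] = (-0.04) * (-7) + (-0.374) * (0)
                   = 0.2800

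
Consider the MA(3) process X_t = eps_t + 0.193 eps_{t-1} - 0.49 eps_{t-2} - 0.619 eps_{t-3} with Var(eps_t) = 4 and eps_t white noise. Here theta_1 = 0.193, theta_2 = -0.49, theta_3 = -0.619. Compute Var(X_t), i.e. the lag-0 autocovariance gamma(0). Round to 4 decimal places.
\gamma(0) = 6.6420

For an MA(q) process X_t = eps_t + sum_i theta_i eps_{t-i} with
Var(eps_t) = sigma^2, the variance is
  gamma(0) = sigma^2 * (1 + sum_i theta_i^2).
  sum_i theta_i^2 = (0.193)^2 + (-0.49)^2 + (-0.619)^2 = 0.037249 + 0.2401 + 0.383161 = 0.66051.
  gamma(0) = 4 * (1 + 0.66051) = 4 * 1.66051 = 6.64204, which rounds to 6.6420.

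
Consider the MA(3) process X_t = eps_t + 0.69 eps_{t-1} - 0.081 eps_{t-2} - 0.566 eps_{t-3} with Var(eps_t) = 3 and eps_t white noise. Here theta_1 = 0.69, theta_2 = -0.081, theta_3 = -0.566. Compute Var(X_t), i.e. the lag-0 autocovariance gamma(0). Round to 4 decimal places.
\gamma(0) = 5.4091

For an MA(q) process X_t = eps_t + sum_i theta_i eps_{t-i} with
Var(eps_t) = sigma^2, the variance is
  gamma(0) = sigma^2 * (1 + sum_i theta_i^2).
  sum_i theta_i^2 = (0.69)^2 + (-0.081)^2 + (-0.566)^2 = 0.4761 + 0.006561 + 0.320356 = 0.803017.
  gamma(0) = 3 * (1 + 0.803017) = 3 * 1.803017 = 5.409051, which rounds to 5.4091.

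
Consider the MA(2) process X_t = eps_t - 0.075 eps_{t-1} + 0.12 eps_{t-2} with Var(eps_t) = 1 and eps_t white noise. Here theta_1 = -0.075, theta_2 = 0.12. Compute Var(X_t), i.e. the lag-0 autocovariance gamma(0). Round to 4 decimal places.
\gamma(0) = 1.0200

For an MA(q) process X_t = eps_t + sum_i theta_i eps_{t-i} with
Var(eps_t) = sigma^2, the variance is
  gamma(0) = sigma^2 * (1 + sum_i theta_i^2).
  sum_i theta_i^2 = (-0.075)^2 + (0.12)^2 = 0.005625 + 0.0144 = 0.020025.
  gamma(0) = 1 * (1 + 0.020025) = 1 * 1.020025 = 1.020025, which rounds to 1.0200.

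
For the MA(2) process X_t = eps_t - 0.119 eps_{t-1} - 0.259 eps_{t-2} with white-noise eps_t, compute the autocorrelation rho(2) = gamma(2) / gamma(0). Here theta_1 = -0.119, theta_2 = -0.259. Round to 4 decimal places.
\rho(2) = -0.2395

For an MA(q) process with theta_0 = 1, the autocovariance is
  gamma(k) = sigma^2 * sum_{i=0..q-k} theta_i * theta_{i+k},
and rho(k) = gamma(k) / gamma(0). Sigma^2 cancels.
  numerator   = (1)*(-0.259) = -0.259.
  denominator = (1)^2 + (-0.119)^2 + (-0.259)^2 = 1.081242.
  rho(2) = -0.259 / 1.081242 = -0.2395.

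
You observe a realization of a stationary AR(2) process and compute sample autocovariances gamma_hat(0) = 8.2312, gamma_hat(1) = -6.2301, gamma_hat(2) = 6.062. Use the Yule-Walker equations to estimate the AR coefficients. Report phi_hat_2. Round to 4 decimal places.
\hat\phi_{2} = 0.3830

The Yule-Walker equations for an AR(p) process read, in matrix form,
  Gamma_p phi = r_p,   with   (Gamma_p)_{ij} = gamma(|i - j|),
                       (r_p)_i = gamma(i),   i,j = 1..p.
Substitute the sample gammas (Toeplitz matrix and right-hand side of size 2):
  Gamma_p = [[8.2312, -6.2301], [-6.2301, 8.2312]]
  r_p     = [-6.2301, 6.062]
Written out:
  8.2312 phi_1 - 6.2301 phi_2 = -6.2301
  -6.2301 phi_1 + 8.2312 phi_2 = 6.062
Solve by Cramer's rule:
  det = gamma(0)^2 - gamma(1)^2 = (8.2312)^2 - (-6.2301)^2 = 67.75265344 - 38.81414601 = 28.93850743
  phi_hat_1 = [gamma(1) gamma(0) - gamma(1) gamma(2)] / det = [(-6.2301)(8.2312) - (-6.2301)(6.062)] / 28.93850743 = -13.51433292 / 28.93850743 = -0.467
  phi_hat_2 = [gamma(0) gamma(2) - gamma(1)^2] / det = [(8.2312)(6.062) - (-6.2301)^2] / 28.93850743 = 11.08338839 / 28.93850743 = 0.383
So phi_hat = [-0.4670, 0.3830].
Therefore phi_hat_2 = 0.3830.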